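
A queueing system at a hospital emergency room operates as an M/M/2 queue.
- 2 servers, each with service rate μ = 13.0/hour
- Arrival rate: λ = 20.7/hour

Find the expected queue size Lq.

Traffic intensity: ρ = λ/(cμ) = 20.7/(2×13.0) = 0.7962
Since ρ = 0.7962 < 1, system is stable.
Offered load a = λ/μ = cρ = 20.7/13.0 = 1.5923
P₀ = [ Σₙ₌₀^1 aⁿ/n! + a^2/(2!(1-ρ)) ]⁻¹
Σ = a^0/0! + a^1/1! = 1.0000 + 1.5923 = 2.5923
a^2/(2!(1-ρ)) = 2.53544/(2 × 0.203846) = 6.2190
P₀ = 1/(2.5923 + 6.2190) = 0.1135
Lq = P₀·a^2·ρ / (2!(1-ρ)²) = 0.11349 × 2.5354 × 0.79615 / (2 × 0.041553) = 2.7566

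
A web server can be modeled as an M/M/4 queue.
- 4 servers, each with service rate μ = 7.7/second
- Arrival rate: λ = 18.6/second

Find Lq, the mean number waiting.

Traffic intensity: ρ = λ/(cμ) = 18.6/(4×7.7) = 0.6039
Since ρ = 0.6039 < 1, system is stable.
Offered load a = λ/μ = cρ = 18.6/7.7 = 2.4156
P₀ = [ Σₙ₌₀^3 aⁿ/n! + a^4/(4!(1-ρ)) ]⁻¹
Σ = a^0/0! + a^1/1! + a^2/2! + a^3/3! = 1.0000 + 2.4156 + 2.9175 + 2.3492 = 8.6823
a^4/(4!(1-ρ)) = 34.0478/(24 × 0.396104) = 3.5815
P₀ = 1/(8.6823 + 3.5815) = 0.08154
Lq = P₀·a^4·ρ / (4!(1-ρ)²) = 0.08154 × 34.0478 × 0.6039 / (24 × 0.1569) = 0.4452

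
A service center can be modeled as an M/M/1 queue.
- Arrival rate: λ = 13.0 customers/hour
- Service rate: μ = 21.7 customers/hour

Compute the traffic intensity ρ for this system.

Server utilization: ρ = λ/μ
ρ = 13.0/21.7 = 0.5991
The server is busy 59.91% of the time.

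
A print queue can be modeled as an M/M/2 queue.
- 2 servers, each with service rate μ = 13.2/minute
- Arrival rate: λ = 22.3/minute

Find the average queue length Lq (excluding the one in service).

Traffic intensity: ρ = λ/(cμ) = 22.3/(2×13.2) = 0.8447
Since ρ = 0.8447 < 1, system is stable.
Offered load a = λ/μ = cρ = 22.3/13.2 = 1.6894
P₀ = [ Σₙ₌₀^1 aⁿ/n! + a^2/(2!(1-ρ)) ]⁻¹
Σ = a^0/0! + a^1/1! = 1.0000 + 1.6894 = 2.6894
a^2/(2!(1-ρ)) = 2.85405/(2 × 0.155303) = 9.1887
P₀ = 1/(2.6894 + 9.1887) = 0.08419
Lq = P₀·a^2·ρ / (2!(1-ρ)²) = 0.08419 × 2.8541 × 0.8447 / (2 × 0.02412) = 4.2075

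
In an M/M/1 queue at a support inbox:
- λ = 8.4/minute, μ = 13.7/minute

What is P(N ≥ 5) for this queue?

ρ = λ/μ = 8.4/13.7 = 0.61313869
P(N ≥ n) = ρⁿ
P(N ≥ 5) = 0.61313869^5
P(N ≥ 5) = 0.08665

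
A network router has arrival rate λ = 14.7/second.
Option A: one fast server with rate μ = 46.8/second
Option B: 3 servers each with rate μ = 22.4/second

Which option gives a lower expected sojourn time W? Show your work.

Option A: single server μ = 46.8 (M/M/1)
  ρ_A = 14.7/46.8 = 0.3141
  W_A = 1/(μ-λ) = 1/(46.8-14.7) = 1/32.10 = 0.03115

Option B: 3 servers μ = 22.4 (M/M/3)
  ρ_B = λ/(cμ) = 14.7/(3×22.4) = 0.2188
  Offered load a = λ/μ = cρ = 14.7/22.4 = 0.6562
  P₀ = [ Σₙ₌₀^2 aⁿ/n! + a^3/(3!(1-ρ)) ]⁻¹
  Σ = a^0/0! + a^1/1! + a^2/2! = 1.0000 + 0.65625 + 0.21533 = 1.8716
  a^3/(3!(1-ρ)) = 0.2826/(6 × 0.7812) = 0.06029
  P₀ = 1/(1.8716 + 0.06029) = 0.5176
  Lq = P₀·a^3·ρ / (3!(1-ρ)²) = 0.5176 × 0.2826 × 0.2188 / (6 × 0.6104) = 0.008739
  Wq_B = Lq/λ = 0.0087387/14.7 = 0.00059447
  W_B = Wq_B + 1/μ = 0.00059447 + 0.044643 = 0.04524

Since W_A = 0.03115 < W_B = 0.04524, Option A (single fast server) has the shorter time in system.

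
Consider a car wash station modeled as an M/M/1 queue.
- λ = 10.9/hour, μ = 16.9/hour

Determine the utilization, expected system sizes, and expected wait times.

Step 1: ρ = λ/μ = 10.9/16.9 = 0.6450
Step 2: L = λ/(μ-λ) = 10.9/6.00 = 1.8167
Step 3: Lq = λ²/(μ(μ-λ)) = 118.81/(16.9×6.00) = 1.1717
Step 4: W = 1/(μ-λ) = 1/6.00 = 0.16667
Step 5: Wq = λ/(μ(μ-λ)) = 10.9/(16.9×6.00) = 0.1075
Step 6: P(0) = 1-ρ = 0.3550
Verify: L = λW = 10.9×0.16667 = 1.8167 ✔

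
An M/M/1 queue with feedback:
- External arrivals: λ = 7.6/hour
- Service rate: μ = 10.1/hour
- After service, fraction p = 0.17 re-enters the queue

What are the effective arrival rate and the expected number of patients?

Effective arrival rate: λ_eff = λ/(1-p) = 7.6/(1-0.17) = 7.6/0.83 = 9.15663
ρ = λ_eff/μ = 9.15663/10.1 = 0.906597
L = ρ/(1-ρ) = 0.906597/(1-0.906597) = 9.7063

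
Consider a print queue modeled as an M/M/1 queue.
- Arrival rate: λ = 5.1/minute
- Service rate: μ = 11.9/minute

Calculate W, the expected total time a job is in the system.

First, compute utilization: ρ = λ/μ = 5.1/11.9 = 0.4286
For M/M/1: W = 1/(μ-λ)
W = 1/(11.9-5.1) = 1/6.80
W = 0.1471 minutes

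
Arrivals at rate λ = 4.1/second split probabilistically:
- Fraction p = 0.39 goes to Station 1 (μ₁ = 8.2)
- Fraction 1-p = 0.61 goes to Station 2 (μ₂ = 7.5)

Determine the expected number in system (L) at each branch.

Effective rates: λ₁ = 4.1×0.39 = 1.599, λ₂ = 4.1×0.61 = 2.501
Station 1: ρ₁ = 1.599/8.2 = 0.1950, L₁ = ρ₁/(1-ρ₁) = 0.1950/(1-0.1950) = 0.2422
Station 2: ρ₂ = 2.501/7.5 = 0.33347, L₂ = ρ₂/(1-ρ₂) = 0.33347/(1-0.33347) = 0.5003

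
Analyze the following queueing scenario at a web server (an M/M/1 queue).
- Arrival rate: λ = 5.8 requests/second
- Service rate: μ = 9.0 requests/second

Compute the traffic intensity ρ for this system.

Server utilization: ρ = λ/μ
ρ = 5.8/9.0 = 0.6444
The server is busy 64.44% of the time.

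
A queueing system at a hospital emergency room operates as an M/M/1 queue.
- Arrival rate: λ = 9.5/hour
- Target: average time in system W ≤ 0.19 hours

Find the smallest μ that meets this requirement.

For M/M/1: W = 1/(μ-λ)
Need W ≤ 0.19, so 1/(μ-λ) ≤ 0.19
μ - λ ≥ 1/0.19 = 5.2632
μ ≥ 9.5 + 5.2632 = 14.7632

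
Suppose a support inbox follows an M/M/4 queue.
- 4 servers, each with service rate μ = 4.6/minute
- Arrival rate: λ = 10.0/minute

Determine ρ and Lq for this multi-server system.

Traffic intensity: ρ = λ/(cμ) = 10.0/(4×4.6) = 0.5435
Since ρ = 0.5435 < 1, system is stable.
Offered load a = λ/μ = cρ = 10.0/4.6 = 2.1739
P₀ = [ Σₙ₌₀^3 aⁿ/n! + a^4/(4!(1-ρ)) ]⁻¹
Σ = a^0/0! + a^1/1! + a^2/2! + a^3/3! = 1.0000 + 2.1739 + 2.3629 + 1.7123 = 7.2491
a^4/(4!(1-ρ)) = 22.3341/(24 × 0.45652) = 2.0384
P₀ = 1/(7.2491 + 2.0384) = 0.1077
Lq = P₀·a^4·ρ / (4!(1-ρ)²) = 0.10767 × 22.3341 × 0.54348 / (24 × 0.20841) = 0.2613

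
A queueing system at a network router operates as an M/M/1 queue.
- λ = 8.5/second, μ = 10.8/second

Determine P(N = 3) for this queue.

ρ = λ/μ = 8.5/10.8 = 0.7870
P(n) = (1-ρ)ρⁿ
P(3) = (1-0.7870) × 0.7870^3
P(3) = 0.2130 × 0.4874
P(3) = 0.1038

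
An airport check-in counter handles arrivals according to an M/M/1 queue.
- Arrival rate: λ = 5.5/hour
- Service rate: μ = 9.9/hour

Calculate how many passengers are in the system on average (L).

ρ = λ/μ = 5.5/9.9 = 0.5556
For M/M/1: L = λ/(μ-λ)
L = 5.5/(9.9-5.5) = 5.5/4.40
L = 1.2500 passengers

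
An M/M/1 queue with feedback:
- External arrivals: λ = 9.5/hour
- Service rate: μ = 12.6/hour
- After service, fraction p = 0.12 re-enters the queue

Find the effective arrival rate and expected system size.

Effective arrival rate: λ_eff = λ/(1-p) = 9.5/(1-0.12) = 9.5/0.88 = 10.79545
ρ = λ_eff/μ = 10.79545/12.6 = 0.856782
L = ρ/(1-ρ) = 0.856782/(1-0.856782) = 5.9824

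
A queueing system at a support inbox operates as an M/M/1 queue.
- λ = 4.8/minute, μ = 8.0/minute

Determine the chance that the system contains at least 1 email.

ρ = λ/μ = 4.8/8.0 = 0.6000
P(N ≥ n) = ρⁿ
P(N ≥ 1) = 0.6000^1
P(N ≥ 1) = 0.6000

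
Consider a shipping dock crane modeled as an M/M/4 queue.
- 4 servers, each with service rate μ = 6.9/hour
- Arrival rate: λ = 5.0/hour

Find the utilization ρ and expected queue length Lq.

Traffic intensity: ρ = λ/(cμ) = 5.0/(4×6.9) = 0.1812
Since ρ = 0.1812 < 1, system is stable.
Offered load a = λ/μ = cρ = 5.0/6.9 = 0.7246
P₀ = [ Σₙ₌₀^3 aⁿ/n! + a^4/(4!(1-ρ)) ]⁻¹
Σ = a^0/0! + a^1/1! + a^2/2! + a^3/3! = 1.0000 + 0.72464 + 0.26255 + 0.063418 = 2.0506
a^4/(4!(1-ρ)) = 0.2757/(24 × 0.8188) = 0.01403
P₀ = 1/(2.0506 + 0.01403) = 0.4843
Lq = P₀·a^4·ρ / (4!(1-ρ)²) = 0.4843 × 0.2757 × 0.1812 / (24 × 0.6705) = 0.001503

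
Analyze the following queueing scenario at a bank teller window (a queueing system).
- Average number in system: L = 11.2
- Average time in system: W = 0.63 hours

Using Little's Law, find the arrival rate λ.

Little's Law: L = λW, so λ = L/W
λ = 11.2/0.63 = 17.7778 transactions/hour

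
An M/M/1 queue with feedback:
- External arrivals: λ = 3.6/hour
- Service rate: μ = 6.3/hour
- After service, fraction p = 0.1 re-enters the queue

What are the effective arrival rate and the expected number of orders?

Effective arrival rate: λ_eff = λ/(1-p) = 3.6/(1-0.1) = 3.6/0.90 = 4.0000
ρ = λ_eff/μ = 4.0000/6.3 = 0.63492
L = ρ/(1-ρ) = 0.63492/(1-0.63492) = 1.7391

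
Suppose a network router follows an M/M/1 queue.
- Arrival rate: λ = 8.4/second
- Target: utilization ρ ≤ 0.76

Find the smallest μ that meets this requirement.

ρ = λ/μ, so μ = λ/ρ
μ ≥ 8.4/0.76 = 11.0526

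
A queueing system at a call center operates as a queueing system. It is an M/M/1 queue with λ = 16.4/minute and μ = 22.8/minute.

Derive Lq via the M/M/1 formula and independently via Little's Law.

Method 1 (direct): Lq = λ²/(μ(μ-λ)) = 268.96/(22.8 × 6.40) = 1.8432

Method 2 (Little's Law):
W = 1/(μ-λ) = 1/6.40 = 0.15625
Wq = W - 1/μ = 0.15625 - 0.043860 = 0.11239
Lq = λWq = 16.4 × 0.11239 = 1.8432 ✔ (matches Method 1)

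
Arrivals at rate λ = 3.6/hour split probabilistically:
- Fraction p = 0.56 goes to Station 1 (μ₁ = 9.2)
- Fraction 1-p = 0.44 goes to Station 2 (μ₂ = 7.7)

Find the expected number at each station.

Effective rates: λ₁ = 3.6×0.56 = 2.016, λ₂ = 3.6×0.44 = 1.584
Station 1: ρ₁ = 2.016/9.2 = 0.2191, L₁ = ρ₁/(1-ρ₁) = 0.2191/(1-0.2191) = 0.2806
Station 2: ρ₂ = 1.584/7.7 = 0.2057, L₂ = ρ₂/(1-ρ₂) = 0.2057/(1-0.2057) = 0.2590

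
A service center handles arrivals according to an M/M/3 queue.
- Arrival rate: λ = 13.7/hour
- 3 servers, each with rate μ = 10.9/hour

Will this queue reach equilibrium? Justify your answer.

Stability requires ρ = λ/(cμ) < 1
ρ = 13.7/(3 × 10.9) = 13.7/32.70 = 0.4190
Since 0.4190 < 1, the system is STABLE.
The servers are busy 41.90% of the time.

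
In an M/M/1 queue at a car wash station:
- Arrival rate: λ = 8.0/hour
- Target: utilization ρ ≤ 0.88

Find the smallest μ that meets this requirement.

ρ = λ/μ, so μ = λ/ρ
μ ≥ 8.0/0.88 = 9.0909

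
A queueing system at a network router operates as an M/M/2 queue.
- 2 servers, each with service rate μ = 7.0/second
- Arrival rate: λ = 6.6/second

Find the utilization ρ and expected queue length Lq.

Traffic intensity: ρ = λ/(cμ) = 6.6/(2×7.0) = 0.4714
Since ρ = 0.4714 < 1, system is stable.
Offered load a = λ/μ = cρ = 6.6/7.0 = 0.9429
P₀ = [ Σₙ₌₀^1 aⁿ/n! + a^2/(2!(1-ρ)) ]⁻¹
Σ = a^0/0! + a^1/1! = 1.0000 + 0.9429 = 1.9429
a^2/(2!(1-ρ)) = 0.8890/(2 × 0.5286) = 0.8409
P₀ = 1/(1.9429 + 0.8409) = 0.3592
Lq = P₀·a^2·ρ / (2!(1-ρ)²) = 0.3592 × 0.8890 × 0.4714 / (2 × 0.2794) = 0.2694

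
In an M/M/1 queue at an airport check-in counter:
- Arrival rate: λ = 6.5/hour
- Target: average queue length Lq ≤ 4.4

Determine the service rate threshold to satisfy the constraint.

For M/M/1: Lq = λ²/(μ(μ-λ))
Need Lq ≤ 4.4, i.e. μ(μ-λ) ≥ λ²/4.4
μ² - 6.5μ - 42.25/4.4 ≥ 0  →  μ² - 6.5μ - 9.60227 ≥ 0
Quadratic formula (positive root): μ = [λ + √(λ² + 4×9.60227)]/2
Discriminant: 42.25 + 4×9.60227 = 80.6591, √80.6591 = 8.9810
μ ≥ (6.5 + 8.9810)/2 = 7.7405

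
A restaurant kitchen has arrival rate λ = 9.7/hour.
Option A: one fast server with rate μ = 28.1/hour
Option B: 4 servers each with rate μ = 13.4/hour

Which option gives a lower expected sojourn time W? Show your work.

Option A: single server μ = 28.1 (M/M/1)
  ρ_A = 9.7/28.1 = 0.3452
  W_A = 1/(μ-λ) = 1/(28.1-9.7) = 1/18.40 = 0.05435

Option B: 4 servers μ = 13.4 (M/M/4)
  ρ_B = λ/(cμ) = 9.7/(4×13.4) = 0.1810
  Offered load a = λ/μ = cρ = 9.7/13.4 = 0.7239
  P₀ = [ Σₙ₌₀^3 aⁿ/n! + a^4/(4!(1-ρ)) ]⁻¹
  Σ = a^0/0! + a^1/1! + a^2/2! + a^3/3! = 1.0000 + 0.7239 + 0.2620 + 0.06322 = 2.0491
  a^4/(4!(1-ρ)) = 0.2746/(24 × 0.8190) = 0.01397
  P₀ = 1/(2.0491 + 0.01397) = 0.4847
  Lq = P₀·a^4·ρ / (4!(1-ρ)²) = 0.4847 × 0.2746 × 0.1810 / (24 × 0.6708) = 0.001496
  Wq_B = Lq/λ = 0.001496/9.7 = 0.0001542
  W_B = Wq_B + 1/μ = 0.0001542 + 0.07463 = 0.07478

Since W_A = 0.05435 < W_B = 0.07478, Option A (single fast server) has the shorter time in system.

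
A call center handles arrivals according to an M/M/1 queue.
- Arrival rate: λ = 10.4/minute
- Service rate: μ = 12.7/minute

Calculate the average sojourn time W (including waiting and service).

First, compute utilization: ρ = λ/μ = 10.4/12.7 = 0.8189
For M/M/1: W = 1/(μ-λ)
W = 1/(12.7-10.4) = 1/2.30
W = 0.4348 minutes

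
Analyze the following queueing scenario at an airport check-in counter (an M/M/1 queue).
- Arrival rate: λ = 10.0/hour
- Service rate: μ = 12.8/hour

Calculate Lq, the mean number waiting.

ρ = λ/μ = 10.0/12.8 = 0.7812
For M/M/1: Lq = λ²/(μ(μ-λ))
Lq = 100.00/(12.8 × 2.80)
Lq = 2.7902 passengers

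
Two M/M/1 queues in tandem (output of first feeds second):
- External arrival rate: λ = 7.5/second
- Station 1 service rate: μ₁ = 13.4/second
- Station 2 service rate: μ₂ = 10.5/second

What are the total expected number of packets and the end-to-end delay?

By Jackson's theorem, each station behaves as independent M/M/1.
Station 1: ρ₁ = 7.5/13.4 = 0.5597, L₁ = ρ₁/(1-ρ₁) = λ/(μ₁-λ) = 7.5/5.90 = 1.2712
Station 2: ρ₂ = 7.5/10.5 = 0.7143, L₂ = ρ₂/(1-ρ₂) = λ/(μ₂-λ) = 7.5/3.00 = 2.5000
Total: L = L₁ + L₂ = 1.2712 + 2.5000 = 3.7712
W = L/λ = 3.7712/7.5 = 0.5028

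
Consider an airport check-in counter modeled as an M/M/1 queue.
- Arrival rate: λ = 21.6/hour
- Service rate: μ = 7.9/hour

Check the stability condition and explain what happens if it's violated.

Stability requires ρ = λ/(cμ) < 1
ρ = 21.6/(1 × 7.9) = 21.6/7.90 = 2.7342
Since 2.7342 ≥ 1, the system is UNSTABLE.
Queue grows without bound. Need μ > λ = 21.6.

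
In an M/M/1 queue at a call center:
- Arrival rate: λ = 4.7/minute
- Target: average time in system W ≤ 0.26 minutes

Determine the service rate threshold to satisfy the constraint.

For M/M/1: W = 1/(μ-λ)
Need W ≤ 0.26, so 1/(μ-λ) ≤ 0.26
μ - λ ≥ 1/0.26 = 3.8462
μ ≥ 4.7 + 3.8462 = 8.5462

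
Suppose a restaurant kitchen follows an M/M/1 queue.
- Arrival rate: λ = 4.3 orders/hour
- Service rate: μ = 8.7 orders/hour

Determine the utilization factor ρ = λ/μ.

Server utilization: ρ = λ/μ
ρ = 4.3/8.7 = 0.4943
The server is busy 49.43% of the time.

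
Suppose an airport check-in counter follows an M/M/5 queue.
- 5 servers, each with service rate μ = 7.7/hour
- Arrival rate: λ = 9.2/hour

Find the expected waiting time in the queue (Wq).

Traffic intensity: ρ = λ/(cμ) = 9.2/(5×7.7) = 0.2390
Since ρ = 0.2390 < 1, system is stable.
Offered load a = λ/μ = cρ = 9.2/7.7 = 1.1948
P₀ = [ Σₙ₌₀^4 aⁿ/n! + a^5/(5!(1-ρ)) ]⁻¹
Σ = a^0/0! + a^1/1! + a^2/2! + a^3/3! + a^4/4! = 1.0000 + 1.1948 + 0.7138 + 0.2843 + 0.08491 = 3.2778
a^5/(5!(1-ρ)) = 2.4349/(120 × 0.7610) = 0.02666
P₀ = 1/(3.2778 + 0.02666) = 0.3026
Lq = P₀·a^5·ρ / (5!(1-ρ)²) = 0.30262 × 2.4349 × 0.23896 / (120 × 0.57918) = 0.002533
Wq = Lq/λ = 0.0025335/9.2 = 0.0002754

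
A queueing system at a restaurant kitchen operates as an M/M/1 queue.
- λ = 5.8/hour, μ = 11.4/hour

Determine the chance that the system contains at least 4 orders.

ρ = λ/μ = 5.8/11.4 = 0.50877
P(N ≥ n) = ρⁿ
P(N ≥ 4) = 0.50877^4
P(N ≥ 4) = 0.06700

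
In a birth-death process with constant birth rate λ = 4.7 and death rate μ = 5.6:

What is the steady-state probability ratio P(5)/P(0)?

For constant rates: P(n)/P(0) = (λ/μ)^n
P(5)/P(0) = (4.7/5.6)^5 = 0.83929^5 = 0.4164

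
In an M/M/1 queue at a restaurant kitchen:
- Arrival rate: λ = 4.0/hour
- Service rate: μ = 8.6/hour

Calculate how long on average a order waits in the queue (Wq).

First, compute utilization: ρ = λ/μ = 4.0/8.6 = 0.4651
For M/M/1: Wq = λ/(μ(μ-λ))
Wq = 4.0/(8.6 × (8.6-4.0))
Wq = 4.0/(8.6 × 4.60)
Wq = 0.1011 hours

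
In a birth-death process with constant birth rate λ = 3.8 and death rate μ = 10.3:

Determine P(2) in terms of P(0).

For constant rates: P(n)/P(0) = (λ/μ)^n
P(2)/P(0) = (3.8/10.3)^2 = 0.3689^2 = 0.1361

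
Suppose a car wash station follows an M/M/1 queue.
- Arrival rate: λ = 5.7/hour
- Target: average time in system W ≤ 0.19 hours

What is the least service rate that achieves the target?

For M/M/1: W = 1/(μ-λ)
Need W ≤ 0.19, so 1/(μ-λ) ≤ 0.19
μ - λ ≥ 1/0.19 = 5.2632
μ ≥ 5.7 + 5.2632 = 10.9632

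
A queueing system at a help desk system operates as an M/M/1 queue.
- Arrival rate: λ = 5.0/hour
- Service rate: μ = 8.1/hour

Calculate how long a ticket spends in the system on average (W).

First, compute utilization: ρ = λ/μ = 5.0/8.1 = 0.6173
For M/M/1: W = 1/(μ-λ)
W = 1/(8.1-5.0) = 1/3.10
W = 0.3226 hours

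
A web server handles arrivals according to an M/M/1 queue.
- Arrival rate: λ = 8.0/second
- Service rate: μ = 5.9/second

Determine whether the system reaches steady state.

Stability requires ρ = λ/(cμ) < 1
ρ = 8.0/(1 × 5.9) = 8.0/5.90 = 1.3559
Since 1.3559 ≥ 1, the system is UNSTABLE.
Queue grows without bound. Need μ > λ = 8.0.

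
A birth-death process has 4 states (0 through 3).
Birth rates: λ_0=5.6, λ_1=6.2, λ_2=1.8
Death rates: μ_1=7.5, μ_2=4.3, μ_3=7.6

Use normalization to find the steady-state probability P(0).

Ratios P(n)/P(0) = (λ₀···λₙ₋₁)/(μ₁···μₙ):
P(1)/P(0) = (5.6)/(7.5) = 0.74667
P(2)/P(0) = (5.6×6.2)/(7.5×4.3) = 1.0766
P(3)/P(0) = (5.6×6.2×1.8)/(7.5×4.3×7.6) = 0.25498

Normalization: ∑ P(n) = 1
P(0) × (1.0000 + 0.74667 + 1.0766 + 0.25498) = 1
P(0) × 3.0782 = 1
P(0) = 1/3.0782 = 0.3249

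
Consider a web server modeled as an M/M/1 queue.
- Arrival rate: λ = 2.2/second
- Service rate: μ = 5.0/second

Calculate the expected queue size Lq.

ρ = λ/μ = 2.2/5.0 = 0.4400
For M/M/1: Lq = λ²/(μ(μ-λ))
Lq = 4.84/(5.0 × 2.80)
Lq = 0.3457 requests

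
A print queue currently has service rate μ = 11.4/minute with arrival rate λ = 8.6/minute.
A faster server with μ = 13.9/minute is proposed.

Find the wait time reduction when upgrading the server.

System 1: ρ₁ = 8.6/11.4 = 0.7544, W₁ = 1/(11.4-8.6) = 0.35714
System 2: ρ₂ = 8.6/13.9 = 0.6187, W₂ = 1/(13.9-8.6) = 0.18868
Improvement: (W₁-W₂)/W₁ = (0.35714-0.18868)/0.35714 = 47.17%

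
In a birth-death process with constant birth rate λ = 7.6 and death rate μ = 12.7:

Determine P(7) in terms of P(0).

For constant rates: P(n)/P(0) = (λ/μ)^n
P(7)/P(0) = (7.6/12.7)^7 = 0.5984^7 = 0.02748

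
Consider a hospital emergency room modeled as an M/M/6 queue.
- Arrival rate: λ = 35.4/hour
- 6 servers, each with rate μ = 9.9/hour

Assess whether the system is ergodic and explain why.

Stability requires ρ = λ/(cμ) < 1
ρ = 35.4/(6 × 9.9) = 35.4/59.40 = 0.5960
Since 0.5960 < 1, the system is STABLE.
The servers are busy 59.60% of the time.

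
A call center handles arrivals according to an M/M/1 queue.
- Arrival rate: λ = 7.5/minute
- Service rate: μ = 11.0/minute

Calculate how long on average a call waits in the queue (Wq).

First, compute utilization: ρ = λ/μ = 7.5/11.0 = 0.6818
For M/M/1: Wq = λ/(μ(μ-λ))
Wq = 7.5/(11.0 × (11.0-7.5))
Wq = 7.5/(11.0 × 3.50)
Wq = 0.1948 minutes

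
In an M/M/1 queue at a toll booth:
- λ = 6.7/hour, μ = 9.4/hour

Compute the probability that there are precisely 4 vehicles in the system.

ρ = λ/μ = 6.7/9.4 = 0.7128
P(n) = (1-ρ)ρⁿ
P(4) = (1-0.7128) × 0.7128^4
P(4) = 0.28720 × 0.25815
P(4) = 0.07414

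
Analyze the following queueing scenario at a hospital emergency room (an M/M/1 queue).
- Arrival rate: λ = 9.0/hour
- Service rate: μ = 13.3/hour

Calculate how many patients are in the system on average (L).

ρ = λ/μ = 9.0/13.3 = 0.6767
For M/M/1: L = λ/(μ-λ)
L = 9.0/(13.3-9.0) = 9.0/4.30
L = 2.0930 patients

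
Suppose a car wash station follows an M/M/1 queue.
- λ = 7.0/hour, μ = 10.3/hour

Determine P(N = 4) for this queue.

ρ = λ/μ = 7.0/10.3 = 0.67961
P(n) = (1-ρ)ρⁿ
P(4) = (1-0.67961) × 0.67961^4
P(4) = 0.32039 × 0.21332
P(4) = 0.06835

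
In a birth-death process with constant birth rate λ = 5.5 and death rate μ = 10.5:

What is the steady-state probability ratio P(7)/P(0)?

For constant rates: P(n)/P(0) = (λ/μ)^n
P(7)/P(0) = (5.5/10.5)^7 = 0.5238^7 = 0.01082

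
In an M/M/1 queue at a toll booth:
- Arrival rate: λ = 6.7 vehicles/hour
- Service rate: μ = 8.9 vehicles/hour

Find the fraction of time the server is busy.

Server utilization: ρ = λ/μ
ρ = 6.7/8.9 = 0.7528
The server is busy 75.28% of the time.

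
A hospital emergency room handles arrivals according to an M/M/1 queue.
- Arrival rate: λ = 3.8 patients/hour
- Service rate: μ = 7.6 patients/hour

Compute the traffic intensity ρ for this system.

Server utilization: ρ = λ/μ
ρ = 3.8/7.6 = 0.5000
The server is busy 50.00% of the time.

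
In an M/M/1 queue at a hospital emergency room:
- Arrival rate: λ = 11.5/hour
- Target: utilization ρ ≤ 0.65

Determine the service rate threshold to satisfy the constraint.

ρ = λ/μ, so μ = λ/ρ
μ ≥ 11.5/0.65 = 17.6923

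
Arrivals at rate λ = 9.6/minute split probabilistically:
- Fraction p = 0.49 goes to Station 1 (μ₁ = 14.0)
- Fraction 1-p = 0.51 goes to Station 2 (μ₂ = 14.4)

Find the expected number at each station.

Effective rates: λ₁ = 9.6×0.49 = 4.704, λ₂ = 9.6×0.51 = 4.896
Station 1: ρ₁ = 4.704/14.0 = 0.3360, L₁ = ρ₁/(1-ρ₁) = 0.3360/(1-0.3360) = 0.5060
Station 2: ρ₂ = 4.896/14.4 = 0.3400, L₂ = ρ₂/(1-ρ₂) = 0.3400/(1-0.3400) = 0.5152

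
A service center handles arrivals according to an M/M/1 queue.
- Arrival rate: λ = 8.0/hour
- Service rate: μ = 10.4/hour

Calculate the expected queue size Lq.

ρ = λ/μ = 8.0/10.4 = 0.7692
For M/M/1: Lq = λ²/(μ(μ-λ))
Lq = 64.00/(10.4 × 2.40)
Lq = 2.5641 customers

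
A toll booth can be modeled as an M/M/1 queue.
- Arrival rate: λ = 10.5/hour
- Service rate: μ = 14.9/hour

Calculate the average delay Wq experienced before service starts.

First, compute utilization: ρ = λ/μ = 10.5/14.9 = 0.7047
For M/M/1: Wq = λ/(μ(μ-λ))
Wq = 10.5/(14.9 × (14.9-10.5))
Wq = 10.5/(14.9 × 4.40)
Wq = 0.1602 hours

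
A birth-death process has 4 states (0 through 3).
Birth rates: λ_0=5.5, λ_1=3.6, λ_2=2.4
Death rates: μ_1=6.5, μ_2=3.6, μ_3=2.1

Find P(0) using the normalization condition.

Ratios P(n)/P(0) = (λ₀···λₙ₋₁)/(μ₁···μₙ):
P(1)/P(0) = (5.5)/(6.5) = 0.84615
P(2)/P(0) = (5.5×3.6)/(6.5×3.6) = 0.84615
P(3)/P(0) = (5.5×3.6×2.4)/(6.5×3.6×2.1) = 0.96703

Normalization: ∑ P(n) = 1
P(0) × (1.0000 + 0.84615 + 0.84615 + 0.96703) = 1
P(0) × 3.6593 = 1
P(0) = 1/3.6593 = 0.2733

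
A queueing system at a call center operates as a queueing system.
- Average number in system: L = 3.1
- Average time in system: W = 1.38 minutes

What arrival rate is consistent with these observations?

Little's Law: L = λW, so λ = L/W
λ = 3.1/1.38 = 2.2464 calls/minute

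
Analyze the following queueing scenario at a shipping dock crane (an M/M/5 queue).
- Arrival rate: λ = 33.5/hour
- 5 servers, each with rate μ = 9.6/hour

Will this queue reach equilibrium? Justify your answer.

Stability requires ρ = λ/(cμ) < 1
ρ = 33.5/(5 × 9.6) = 33.5/48.00 = 0.6979
Since 0.6979 < 1, the system is STABLE.
The servers are busy 69.79% of the time.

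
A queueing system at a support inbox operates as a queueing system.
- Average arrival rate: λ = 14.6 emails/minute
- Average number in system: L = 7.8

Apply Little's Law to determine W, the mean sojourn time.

Little's Law: L = λW, so W = L/λ
W = 7.8/14.6 = 0.5342 minutes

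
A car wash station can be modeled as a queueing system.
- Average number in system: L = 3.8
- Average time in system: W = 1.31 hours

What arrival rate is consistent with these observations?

Little's Law: L = λW, so λ = L/W
λ = 3.8/1.31 = 2.9008 cars/hour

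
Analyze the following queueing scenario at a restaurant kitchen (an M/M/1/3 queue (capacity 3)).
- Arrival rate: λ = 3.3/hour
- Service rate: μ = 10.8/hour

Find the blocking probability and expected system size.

ρ = λ/μ = 3.3/10.8 = 0.305556
P₀ = (1-ρ)/(1-ρ^(K+1)) = (1-0.305556)/(1-0.305556^4) = 0.694444/0.991283 = 0.7006
P_K = P₀×ρ^K = 0.7006 × 0.305556^3 = 0.7006 × 0.02853 = 0.01999
Blocking probability P_3 = 0.01999 (2.00%)
L = ρ[1 - (K+1)ρ^K + Kρ^(K+1)] / [(1-ρ)(1-ρ^(K+1))]
L = 0.305556 × (1 - 4×0.02853 + 3×0.008717) / ((1 - 0.305556) × (1 - 0.008717)) = 0.4048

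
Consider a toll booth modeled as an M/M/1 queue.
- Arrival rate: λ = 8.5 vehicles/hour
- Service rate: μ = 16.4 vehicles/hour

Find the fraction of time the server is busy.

Server utilization: ρ = λ/μ
ρ = 8.5/16.4 = 0.5183
The server is busy 51.83% of the time.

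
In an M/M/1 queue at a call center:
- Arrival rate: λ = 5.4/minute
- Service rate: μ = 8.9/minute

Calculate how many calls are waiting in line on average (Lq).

ρ = λ/μ = 5.4/8.9 = 0.6067
For M/M/1: Lq = λ²/(μ(μ-λ))
Lq = 29.16/(8.9 × 3.50)
Lq = 0.9361 calls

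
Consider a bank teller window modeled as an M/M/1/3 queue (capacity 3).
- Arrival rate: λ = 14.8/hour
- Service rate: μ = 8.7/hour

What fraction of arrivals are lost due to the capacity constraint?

ρ = λ/μ = 14.8/8.7 = 1.70115
P₀ = (1-ρ)/(1-ρ^(K+1)) = (1-1.70115)/(1-1.70115^4) = -0.7011/-7.3747 = 0.09507
P_K = P₀×ρ^K = 0.095075 × 1.70115^3 = 0.095075 × 4.9230 = 0.4681
Blocking probability = 46.81%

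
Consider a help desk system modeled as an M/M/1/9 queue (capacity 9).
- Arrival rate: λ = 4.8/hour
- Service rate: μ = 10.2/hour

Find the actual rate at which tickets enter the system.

ρ = λ/μ = 4.8/10.2 = 0.47059
P₀ = (1-ρ)/(1-ρ^(K+1)) = (1-0.47059)/(1-0.47059^10) = 0.5294/0.9995 = 0.5297
P_K = P₀×ρ^K = 0.52969 × 0.47059^9 = 0.52969 × 0.0011318 = 0.0005995
λ_eff = λ(1-P_K) = 4.8 × (1 - 0.0005995) = 4.8 × 0.9994 = 4.7971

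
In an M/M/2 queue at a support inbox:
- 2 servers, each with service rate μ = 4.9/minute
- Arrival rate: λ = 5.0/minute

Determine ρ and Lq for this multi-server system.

Traffic intensity: ρ = λ/(cμ) = 5.0/(2×4.9) = 0.5102
Since ρ = 0.5102 < 1, system is stable.
Offered load a = λ/μ = cρ = 5.0/4.9 = 1.0204
P₀ = [ Σₙ₌₀^1 aⁿ/n! + a^2/(2!(1-ρ)) ]⁻¹
Σ = a^0/0! + a^1/1! = 1.0000 + 1.0204 = 2.0204
a^2/(2!(1-ρ)) = 1.0412/(2 × 0.4898) = 1.0629
P₀ = 1/(2.0204 + 1.0629) = 0.3243
Lq = P₀·a^2·ρ / (2!(1-ρ)²) = 0.3243 × 1.0412 × 0.5102 / (2 × 0.2399) = 0.3591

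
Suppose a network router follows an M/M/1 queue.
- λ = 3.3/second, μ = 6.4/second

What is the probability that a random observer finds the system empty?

ρ = λ/μ = 3.3/6.4 = 0.5156
P(0) = 1 - ρ = 1 - 0.5156 = 0.4844
The server is idle 48.44% of the time.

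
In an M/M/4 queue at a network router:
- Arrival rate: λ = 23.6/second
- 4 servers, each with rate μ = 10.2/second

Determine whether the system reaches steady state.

Stability requires ρ = λ/(cμ) < 1
ρ = 23.6/(4 × 10.2) = 23.6/40.80 = 0.5784
Since 0.5784 < 1, the system is STABLE.
The servers are busy 57.84% of the time.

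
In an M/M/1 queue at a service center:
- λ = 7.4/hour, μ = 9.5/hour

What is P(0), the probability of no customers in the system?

ρ = λ/μ = 7.4/9.5 = 0.7789
P(0) = 1 - ρ = 1 - 0.7789 = 0.2211
The server is idle 22.11% of the time.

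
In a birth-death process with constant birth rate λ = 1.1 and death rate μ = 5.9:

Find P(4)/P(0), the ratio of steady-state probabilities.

For constant rates: P(n)/P(0) = (λ/μ)^n
P(4)/P(0) = (1.1/5.9)^4 = 0.18644^4 = 0.001208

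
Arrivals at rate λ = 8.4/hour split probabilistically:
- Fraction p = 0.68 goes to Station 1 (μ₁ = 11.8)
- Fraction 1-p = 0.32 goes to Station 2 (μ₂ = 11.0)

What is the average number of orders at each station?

Effective rates: λ₁ = 8.4×0.68 = 5.712, λ₂ = 8.4×0.32 = 2.688
Station 1: ρ₁ = 5.712/11.8 = 0.48407, L₁ = ρ₁/(1-ρ₁) = 0.48407/(1-0.48407) = 0.9382
Station 2: ρ₂ = 2.688/11.0 = 0.24436, L₂ = ρ₂/(1-ρ₂) = 0.24436/(1-0.24436) = 0.3234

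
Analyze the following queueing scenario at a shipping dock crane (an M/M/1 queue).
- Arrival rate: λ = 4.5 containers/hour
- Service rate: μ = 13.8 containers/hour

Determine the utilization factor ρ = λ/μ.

Server utilization: ρ = λ/μ
ρ = 4.5/13.8 = 0.3261
The server is busy 32.61% of the time.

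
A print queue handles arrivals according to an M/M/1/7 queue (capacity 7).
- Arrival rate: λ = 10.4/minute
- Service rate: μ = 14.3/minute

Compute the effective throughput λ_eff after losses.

ρ = λ/μ = 10.4/14.3 = 0.727273
P₀ = (1-ρ)/(1-ρ^(K+1)) = (1-0.727273)/(1-0.727273^8) = 0.2727/0.9217 = 0.2959
P_K = P₀×ρ^K = 0.2959 × 0.727273^7 = 0.2959 × 0.1076 = 0.03184
λ_eff = λ(1-P_K) = 10.4 × (1 - 0.031842) = 10.4 × 0.968158 = 10.0688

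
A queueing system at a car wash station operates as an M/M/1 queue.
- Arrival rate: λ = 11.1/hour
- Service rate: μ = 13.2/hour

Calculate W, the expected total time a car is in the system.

First, compute utilization: ρ = λ/μ = 11.1/13.2 = 0.8409
For M/M/1: W = 1/(μ-λ)
W = 1/(13.2-11.1) = 1/2.10
W = 0.4762 hours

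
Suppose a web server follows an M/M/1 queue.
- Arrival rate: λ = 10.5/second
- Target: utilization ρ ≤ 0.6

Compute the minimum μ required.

ρ = λ/μ, so μ = λ/ρ
μ ≥ 10.5/0.6 = 17.5000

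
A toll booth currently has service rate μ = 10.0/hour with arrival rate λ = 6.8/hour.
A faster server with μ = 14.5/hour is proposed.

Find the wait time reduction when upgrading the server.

System 1: ρ₁ = 6.8/10.0 = 0.6800, W₁ = 1/(10.0-6.8) = 0.31250
System 2: ρ₂ = 6.8/14.5 = 0.4690, W₂ = 1/(14.5-6.8) = 0.12987
Improvement: (W₁-W₂)/W₁ = (0.31250-0.12987)/0.31250 = 58.44%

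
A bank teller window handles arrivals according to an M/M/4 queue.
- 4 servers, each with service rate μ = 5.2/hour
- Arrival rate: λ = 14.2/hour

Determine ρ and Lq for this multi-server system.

Traffic intensity: ρ = λ/(cμ) = 14.2/(4×5.2) = 0.6827
Since ρ = 0.6827 < 1, system is stable.
Offered load a = λ/μ = cρ = 14.2/5.2 = 2.7308
P₀ = [ Σₙ₌₀^3 aⁿ/n! + a^4/(4!(1-ρ)) ]⁻¹
Σ = a^0/0! + a^1/1! + a^2/2! + a^3/3! = 1.0000 + 2.7308 + 3.7286 + 3.3939 = 10.8533
a^4/(4!(1-ρ)) = 55.6083/(24 × 0.317308) = 7.3021
P₀ = 1/(10.8533 + 7.3021) = 0.05508
Lq = P₀·a^4·ρ / (4!(1-ρ)²) = 0.0550801 × 55.6083 × 0.682692 / (24 × 0.100684) = 0.8653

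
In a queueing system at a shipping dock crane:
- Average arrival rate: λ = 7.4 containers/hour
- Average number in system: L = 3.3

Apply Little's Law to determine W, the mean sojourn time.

Little's Law: L = λW, so W = L/λ
W = 3.3/7.4 = 0.4459 hours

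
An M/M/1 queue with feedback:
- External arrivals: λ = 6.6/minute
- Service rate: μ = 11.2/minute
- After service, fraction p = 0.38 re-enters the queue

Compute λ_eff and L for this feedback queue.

Effective arrival rate: λ_eff = λ/(1-p) = 6.6/(1-0.38) = 6.6/0.62 = 10.645161
ρ = λ_eff/μ = 10.645161/11.2 = 0.9504608
L = ρ/(1-ρ) = 0.9504608/(1-0.9504608) = 19.1860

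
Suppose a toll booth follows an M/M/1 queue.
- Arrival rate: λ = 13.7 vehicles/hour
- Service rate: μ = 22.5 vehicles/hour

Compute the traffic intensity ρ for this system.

Server utilization: ρ = λ/μ
ρ = 13.7/22.5 = 0.6089
The server is busy 60.89% of the time.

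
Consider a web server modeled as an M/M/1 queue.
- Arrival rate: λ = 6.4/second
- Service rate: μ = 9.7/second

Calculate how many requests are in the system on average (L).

ρ = λ/μ = 6.4/9.7 = 0.6598
For M/M/1: L = λ/(μ-λ)
L = 6.4/(9.7-6.4) = 6.4/3.30
L = 1.9394 requests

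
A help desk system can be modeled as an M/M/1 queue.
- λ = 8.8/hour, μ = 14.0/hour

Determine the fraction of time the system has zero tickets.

ρ = λ/μ = 8.8/14.0 = 0.6286
P(0) = 1 - ρ = 1 - 0.6286 = 0.3714
The server is idle 37.14% of the time.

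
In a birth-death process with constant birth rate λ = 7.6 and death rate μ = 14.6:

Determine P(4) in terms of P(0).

For constant rates: P(n)/P(0) = (λ/μ)^n
P(4)/P(0) = (7.6/14.6)^4 = 0.520548^4 = 0.07342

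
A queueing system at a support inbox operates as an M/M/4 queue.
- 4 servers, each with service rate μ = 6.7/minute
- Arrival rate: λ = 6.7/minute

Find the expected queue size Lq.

Traffic intensity: ρ = λ/(cμ) = 6.7/(4×6.7) = 0.2500
Since ρ = 0.2500 < 1, system is stable.
Offered load a = λ/μ = cρ = 6.7/6.7 = 1.0000
P₀ = [ Σₙ₌₀^3 aⁿ/n! + a^4/(4!(1-ρ)) ]⁻¹
Σ = a^0/0! + a^1/1! + a^2/2! + a^3/3! = 1.0000 + 1.0000 + 0.5000 + 0.1667 = 2.6667
a^4/(4!(1-ρ)) = 1.0000/(24 × 0.7500) = 0.05556
P₀ = 1/(2.6667 + 0.05556) = 0.3673
Lq = P₀·a^4·ρ / (4!(1-ρ)²) = 0.36735 × 1.0000 × 0.25000 / (24 × 0.56250) = 0.006803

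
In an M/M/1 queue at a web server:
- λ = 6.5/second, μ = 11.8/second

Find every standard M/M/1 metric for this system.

Step 1: ρ = λ/μ = 6.5/11.8 = 0.5508
Step 2: L = λ/(μ-λ) = 6.5/5.30 = 1.2264
Step 3: Lq = λ²/(μ(μ-λ)) = 42.25/(11.8×5.30) = 0.6756
Step 4: W = 1/(μ-λ) = 1/5.30 = 0.18868
Step 5: Wq = λ/(μ(μ-λ)) = 6.5/(11.8×5.30) = 0.1039
Step 6: P(0) = 1-ρ = 0.4492
Verify: L = λW = 6.5×0.18868 = 1.2264 ✔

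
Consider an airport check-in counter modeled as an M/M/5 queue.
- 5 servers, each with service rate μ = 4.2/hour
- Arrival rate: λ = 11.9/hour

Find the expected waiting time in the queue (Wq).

Traffic intensity: ρ = λ/(cμ) = 11.9/(5×4.2) = 0.5667
Since ρ = 0.5667 < 1, system is stable.
Offered load a = λ/μ = cρ = 11.9/4.2 = 2.8333
P₀ = [ Σₙ₌₀^4 aⁿ/n! + a^5/(5!(1-ρ)) ]⁻¹
Σ = a^0/0! + a^1/1! + a^2/2! + a^3/3! + a^4/4! = 1.0000 + 2.8333 + 4.0139 + 3.7909 + 2.6852 = 14.3233
a^5/(5!(1-ρ)) = 182.5948/(120 × 0.433333) = 3.5114
P₀ = 1/(14.3233 + 3.5114) = 0.05607
Lq = P₀·a^5·ρ / (5!(1-ρ)²) = 0.05607 × 182.5948 × 0.5667 / (120 × 0.1878) = 0.2575
Wq = Lq/λ = 0.2575/11.9 = 0.02164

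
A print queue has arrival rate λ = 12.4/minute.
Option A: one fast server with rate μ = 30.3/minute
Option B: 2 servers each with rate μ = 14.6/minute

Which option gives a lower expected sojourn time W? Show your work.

Option A: single server μ = 30.3 (M/M/1)
  ρ_A = 12.4/30.3 = 0.4092
  W_A = 1/(μ-λ) = 1/(30.3-12.4) = 1/17.90 = 0.05587

Option B: 2 servers μ = 14.6 (M/M/2)
  ρ_B = λ/(cμ) = 12.4/(2×14.6) = 0.4247
  Offered load a = λ/μ = cρ = 12.4/14.6 = 0.8493
  P₀ = [ Σₙ₌₀^1 aⁿ/n! + a^2/(2!(1-ρ)) ]⁻¹
  Σ = a^0/0! + a^1/1! = 1.0000 + 0.8493 = 1.8493
  a^2/(2!(1-ρ)) = 0.7213/(2 × 0.5753) = 0.6269
  P₀ = 1/(1.8493 + 0.6269) = 0.4038
  Lq = P₀·a^2·ρ / (2!(1-ρ)²) = 0.4038 × 0.7213 × 0.4247 / (2 × 0.3310) = 0.1869
  Wq_B = Lq/λ = 0.1869/12.4 = 0.01507
  W_B = Wq_B + 1/μ = 0.01507 + 0.06849 = 0.08356

Since W_A = 0.05587 < W_B = 0.08356, Option A (single fast server) has the shorter time in system.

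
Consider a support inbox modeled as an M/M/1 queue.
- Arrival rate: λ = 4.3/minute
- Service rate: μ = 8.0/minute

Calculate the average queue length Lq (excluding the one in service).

ρ = λ/μ = 4.3/8.0 = 0.5375
For M/M/1: Lq = λ²/(μ(μ-λ))
Lq = 18.49/(8.0 × 3.70)
Lq = 0.6247 emails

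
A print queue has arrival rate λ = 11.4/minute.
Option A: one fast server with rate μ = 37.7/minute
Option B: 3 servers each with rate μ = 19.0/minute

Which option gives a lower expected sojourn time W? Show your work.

Option A: single server μ = 37.7 (M/M/1)
  ρ_A = 11.4/37.7 = 0.3024
  W_A = 1/(μ-λ) = 1/(37.7-11.4) = 1/26.30 = 0.03802

Option B: 3 servers μ = 19.0 (M/M/3)
  ρ_B = λ/(cμ) = 11.4/(3×19.0) = 0.2000
  Offered load a = λ/μ = cρ = 11.4/19.0 = 0.6000
  P₀ = [ Σₙ₌₀^2 aⁿ/n! + a^3/(3!(1-ρ)) ]⁻¹
  Σ = a^0/0! + a^1/1! + a^2/2! = 1.0000 + 0.6000 + 0.1800 = 1.7800
  a^3/(3!(1-ρ)) = 0.2160/(6 × 0.8000) = 0.04500
  P₀ = 1/(1.7800 + 0.04500) = 0.5479
  Lq = P₀·a^3·ρ / (3!(1-ρ)²) = 0.5479 × 0.2160 × 0.2000 / (6 × 0.6400) = 0.006164
  Wq_B = Lq/λ = 0.006164/11.4 = 0.0005407
  W_B = Wq_B + 1/μ = 0.0005407 + 0.05263 = 0.05317

Since W_A = 0.03802 < W_B = 0.05317, Option A (single fast server) has the shorter time in system.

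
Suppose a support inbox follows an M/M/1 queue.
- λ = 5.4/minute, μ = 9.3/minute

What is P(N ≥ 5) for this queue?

ρ = λ/μ = 5.4/9.3 = 0.58065
P(N ≥ n) = ρⁿ
P(N ≥ 5) = 0.58065^5
P(N ≥ 5) = 0.06600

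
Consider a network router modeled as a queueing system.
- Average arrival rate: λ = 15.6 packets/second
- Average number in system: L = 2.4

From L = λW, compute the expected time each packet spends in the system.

Little's Law: L = λW, so W = L/λ
W = 2.4/15.6 = 0.1538 seconds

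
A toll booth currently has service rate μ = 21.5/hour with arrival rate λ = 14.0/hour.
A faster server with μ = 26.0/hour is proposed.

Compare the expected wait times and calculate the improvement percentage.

System 1: ρ₁ = 14.0/21.5 = 0.6512, W₁ = 1/(21.5-14.0) = 0.13333
System 2: ρ₂ = 14.0/26.0 = 0.5385, W₂ = 1/(26.0-14.0) = 0.083333
Improvement: (W₁-W₂)/W₁ = (0.13333-0.083333)/0.13333 = 37.50%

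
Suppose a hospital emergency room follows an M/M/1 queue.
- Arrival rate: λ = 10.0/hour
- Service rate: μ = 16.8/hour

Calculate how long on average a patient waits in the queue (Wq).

First, compute utilization: ρ = λ/μ = 10.0/16.8 = 0.5952
For M/M/1: Wq = λ/(μ(μ-λ))
Wq = 10.0/(16.8 × (16.8-10.0))
Wq = 10.0/(16.8 × 6.80)
Wq = 0.08754 hours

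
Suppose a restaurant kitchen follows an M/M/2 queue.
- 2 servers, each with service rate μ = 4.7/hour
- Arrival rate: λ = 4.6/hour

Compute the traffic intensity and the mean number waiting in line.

Traffic intensity: ρ = λ/(cμ) = 4.6/(2×4.7) = 0.4894
Since ρ = 0.4894 < 1, system is stable.
Offered load a = λ/μ = cρ = 4.6/4.7 = 0.9787
P₀ = [ Σₙ₌₀^1 aⁿ/n! + a^2/(2!(1-ρ)) ]⁻¹
Σ = a^0/0! + a^1/1! = 1.0000 + 0.9787 = 1.9787
a^2/(2!(1-ρ)) = 0.95790/(2 × 0.51064) = 0.9379
P₀ = 1/(1.9787 + 0.9379) = 0.3429
Lq = P₀·a^2·ρ / (2!(1-ρ)²) = 0.3429 × 0.9579 × 0.4894 / (2 × 0.2608) = 0.3082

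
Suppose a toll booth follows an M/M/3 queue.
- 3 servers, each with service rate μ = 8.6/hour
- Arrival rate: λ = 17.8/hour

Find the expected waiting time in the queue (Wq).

Traffic intensity: ρ = λ/(cμ) = 17.8/(3×8.6) = 0.6899
Since ρ = 0.6899 < 1, system is stable.
Offered load a = λ/μ = cρ = 17.8/8.6 = 2.0698
P₀ = [ Σₙ₌₀^2 aⁿ/n! + a^3/(3!(1-ρ)) ]⁻¹
Σ = a^0/0! + a^1/1! + a^2/2! = 1.00000 + 2.06977 + 2.14197 = 5.2117
a^3/(3!(1-ρ)) = 8.8668/(6 × 0.31008) = 4.7659
P₀ = 1/(5.2117 + 4.7659) = 0.1002
Lq = P₀·a^3·ρ / (3!(1-ρ)²) = 0.100224 × 8.86675 × 0.689922 / (6 × 0.0961481) = 1.0628
Wq = Lq/λ = 1.0628/17.8 = 0.05971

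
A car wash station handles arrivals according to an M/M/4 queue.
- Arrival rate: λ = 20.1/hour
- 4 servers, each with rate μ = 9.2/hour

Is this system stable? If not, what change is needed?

Stability requires ρ = λ/(cμ) < 1
ρ = 20.1/(4 × 9.2) = 20.1/36.80 = 0.5462
Since 0.5462 < 1, the system is STABLE.
The servers are busy 54.62% of the time.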